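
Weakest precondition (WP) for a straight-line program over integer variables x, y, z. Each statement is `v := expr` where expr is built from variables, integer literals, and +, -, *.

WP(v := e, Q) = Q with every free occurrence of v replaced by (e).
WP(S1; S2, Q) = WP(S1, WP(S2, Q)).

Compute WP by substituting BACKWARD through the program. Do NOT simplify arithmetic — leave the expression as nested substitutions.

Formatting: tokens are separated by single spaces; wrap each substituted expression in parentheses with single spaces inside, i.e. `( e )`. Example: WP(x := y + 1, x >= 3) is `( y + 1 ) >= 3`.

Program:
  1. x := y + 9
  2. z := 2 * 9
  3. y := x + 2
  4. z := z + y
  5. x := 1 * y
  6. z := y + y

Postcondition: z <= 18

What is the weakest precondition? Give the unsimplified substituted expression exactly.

Answer: ( ( ( y + 9 ) + 2 ) + ( ( y + 9 ) + 2 ) ) <= 18

Derivation:
post: z <= 18
stmt 6: z := y + y  -- replace 1 occurrence(s) of z with (y + y)
  => ( y + y ) <= 18
stmt 5: x := 1 * y  -- replace 0 occurrence(s) of x with (1 * y)
  => ( y + y ) <= 18
stmt 4: z := z + y  -- replace 0 occurrence(s) of z with (z + y)
  => ( y + y ) <= 18
stmt 3: y := x + 2  -- replace 2 occurrence(s) of y with (x + 2)
  => ( ( x + 2 ) + ( x + 2 ) ) <= 18
stmt 2: z := 2 * 9  -- replace 0 occurrence(s) of z with (2 * 9)
  => ( ( x + 2 ) + ( x + 2 ) ) <= 18
stmt 1: x := y + 9  -- replace 2 occurrence(s) of x with (y + 9)
  => ( ( ( y + 9 ) + 2 ) + ( ( y + 9 ) + 2 ) ) <= 18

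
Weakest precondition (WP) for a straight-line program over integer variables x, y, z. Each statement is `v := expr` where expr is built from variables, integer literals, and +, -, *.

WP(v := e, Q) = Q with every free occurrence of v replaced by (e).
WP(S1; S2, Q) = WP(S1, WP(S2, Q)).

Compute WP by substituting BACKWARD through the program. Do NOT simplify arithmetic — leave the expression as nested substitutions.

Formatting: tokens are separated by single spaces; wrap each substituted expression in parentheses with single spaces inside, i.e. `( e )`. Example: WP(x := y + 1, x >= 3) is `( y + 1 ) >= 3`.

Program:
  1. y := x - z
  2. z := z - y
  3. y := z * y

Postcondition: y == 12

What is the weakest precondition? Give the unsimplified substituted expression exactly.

Answer: ( ( z - ( x - z ) ) * ( x - z ) ) == 12

Derivation:
post: y == 12
stmt 3: y := z * y  -- replace 1 occurrence(s) of y with (z * y)
  => ( z * y ) == 12
stmt 2: z := z - y  -- replace 1 occurrence(s) of z with (z - y)
  => ( ( z - y ) * y ) == 12
stmt 1: y := x - z  -- replace 2 occurrence(s) of y with (x - z)
  => ( ( z - ( x - z ) ) * ( x - z ) ) == 12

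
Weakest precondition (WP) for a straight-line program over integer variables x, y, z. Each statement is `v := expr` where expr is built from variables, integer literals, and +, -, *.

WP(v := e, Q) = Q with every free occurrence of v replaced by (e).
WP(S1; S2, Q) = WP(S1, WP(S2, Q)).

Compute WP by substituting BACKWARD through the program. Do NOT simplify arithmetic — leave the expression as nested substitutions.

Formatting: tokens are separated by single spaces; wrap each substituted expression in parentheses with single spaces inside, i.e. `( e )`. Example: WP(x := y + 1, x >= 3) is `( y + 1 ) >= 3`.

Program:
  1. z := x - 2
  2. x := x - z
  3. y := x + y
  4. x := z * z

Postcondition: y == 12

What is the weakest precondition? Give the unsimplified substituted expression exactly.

post: y == 12
stmt 4: x := z * z  -- replace 0 occurrence(s) of x with (z * z)
  => y == 12
stmt 3: y := x + y  -- replace 1 occurrence(s) of y with (x + y)
  => ( x + y ) == 12
stmt 2: x := x - z  -- replace 1 occurrence(s) of x with (x - z)
  => ( ( x - z ) + y ) == 12
stmt 1: z := x - 2  -- replace 1 occurrence(s) of z with (x - 2)
  => ( ( x - ( x - 2 ) ) + y ) == 12

Answer: ( ( x - ( x - 2 ) ) + y ) == 12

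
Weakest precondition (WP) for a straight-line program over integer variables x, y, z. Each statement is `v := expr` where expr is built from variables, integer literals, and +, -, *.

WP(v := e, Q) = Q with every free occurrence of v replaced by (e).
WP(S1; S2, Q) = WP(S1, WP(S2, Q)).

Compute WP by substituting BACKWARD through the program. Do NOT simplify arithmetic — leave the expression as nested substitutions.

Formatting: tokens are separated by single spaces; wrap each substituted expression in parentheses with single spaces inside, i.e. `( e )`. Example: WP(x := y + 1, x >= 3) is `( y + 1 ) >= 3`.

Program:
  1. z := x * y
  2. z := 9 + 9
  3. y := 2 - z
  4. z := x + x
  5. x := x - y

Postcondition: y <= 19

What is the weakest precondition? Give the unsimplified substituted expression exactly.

post: y <= 19
stmt 5: x := x - y  -- replace 0 occurrence(s) of x with (x - y)
  => y <= 19
stmt 4: z := x + x  -- replace 0 occurrence(s) of z with (x + x)
  => y <= 19
stmt 3: y := 2 - z  -- replace 1 occurrence(s) of y with (2 - z)
  => ( 2 - z ) <= 19
stmt 2: z := 9 + 9  -- replace 1 occurrence(s) of z with (9 + 9)
  => ( 2 - ( 9 + 9 ) ) <= 19
stmt 1: z := x * y  -- replace 0 occurrence(s) of z with (x * y)
  => ( 2 - ( 9 + 9 ) ) <= 19

Answer: ( 2 - ( 9 + 9 ) ) <= 19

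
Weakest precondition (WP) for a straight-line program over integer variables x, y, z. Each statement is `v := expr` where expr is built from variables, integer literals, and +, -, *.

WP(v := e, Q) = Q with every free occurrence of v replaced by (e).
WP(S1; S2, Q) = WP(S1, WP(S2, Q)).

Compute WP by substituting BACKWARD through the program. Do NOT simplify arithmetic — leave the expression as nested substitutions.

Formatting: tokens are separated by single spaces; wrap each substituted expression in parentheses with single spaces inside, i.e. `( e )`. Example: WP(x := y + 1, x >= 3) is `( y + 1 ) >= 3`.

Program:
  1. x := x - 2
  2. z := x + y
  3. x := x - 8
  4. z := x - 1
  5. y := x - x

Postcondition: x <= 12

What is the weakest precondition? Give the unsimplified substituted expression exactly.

Answer: ( ( x - 2 ) - 8 ) <= 12

Derivation:
post: x <= 12
stmt 5: y := x - x  -- replace 0 occurrence(s) of y with (x - x)
  => x <= 12
stmt 4: z := x - 1  -- replace 0 occurrence(s) of z with (x - 1)
  => x <= 12
stmt 3: x := x - 8  -- replace 1 occurrence(s) of x with (x - 8)
  => ( x - 8 ) <= 12
stmt 2: z := x + y  -- replace 0 occurrence(s) of z with (x + y)
  => ( x - 8 ) <= 12
stmt 1: x := x - 2  -- replace 1 occurrence(s) of x with (x - 2)
  => ( ( x - 2 ) - 8 ) <= 12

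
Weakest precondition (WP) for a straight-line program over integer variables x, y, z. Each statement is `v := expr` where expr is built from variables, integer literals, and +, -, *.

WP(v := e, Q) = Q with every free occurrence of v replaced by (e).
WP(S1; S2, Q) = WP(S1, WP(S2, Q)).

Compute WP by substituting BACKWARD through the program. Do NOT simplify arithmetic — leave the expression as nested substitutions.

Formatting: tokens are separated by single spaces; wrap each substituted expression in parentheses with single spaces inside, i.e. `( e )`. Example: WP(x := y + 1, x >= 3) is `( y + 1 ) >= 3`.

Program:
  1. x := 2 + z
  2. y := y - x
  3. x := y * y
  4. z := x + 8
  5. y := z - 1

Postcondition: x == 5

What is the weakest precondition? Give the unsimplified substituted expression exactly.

post: x == 5
stmt 5: y := z - 1  -- replace 0 occurrence(s) of y with (z - 1)
  => x == 5
stmt 4: z := x + 8  -- replace 0 occurrence(s) of z with (x + 8)
  => x == 5
stmt 3: x := y * y  -- replace 1 occurrence(s) of x with (y * y)
  => ( y * y ) == 5
stmt 2: y := y - x  -- replace 2 occurrence(s) of y with (y - x)
  => ( ( y - x ) * ( y - x ) ) == 5
stmt 1: x := 2 + z  -- replace 2 occurrence(s) of x with (2 + z)
  => ( ( y - ( 2 + z ) ) * ( y - ( 2 + z ) ) ) == 5

Answer: ( ( y - ( 2 + z ) ) * ( y - ( 2 + z ) ) ) == 5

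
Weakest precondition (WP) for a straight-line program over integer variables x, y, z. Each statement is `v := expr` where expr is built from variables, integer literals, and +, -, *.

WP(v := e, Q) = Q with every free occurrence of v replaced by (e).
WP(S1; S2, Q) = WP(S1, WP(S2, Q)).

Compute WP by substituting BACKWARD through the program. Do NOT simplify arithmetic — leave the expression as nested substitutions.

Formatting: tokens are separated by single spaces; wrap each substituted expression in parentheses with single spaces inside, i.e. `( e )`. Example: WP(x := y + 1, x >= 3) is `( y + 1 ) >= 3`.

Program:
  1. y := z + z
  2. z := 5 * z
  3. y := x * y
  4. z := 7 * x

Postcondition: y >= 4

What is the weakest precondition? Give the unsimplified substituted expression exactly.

Answer: ( x * ( z + z ) ) >= 4

Derivation:
post: y >= 4
stmt 4: z := 7 * x  -- replace 0 occurrence(s) of z with (7 * x)
  => y >= 4
stmt 3: y := x * y  -- replace 1 occurrence(s) of y with (x * y)
  => ( x * y ) >= 4
stmt 2: z := 5 * z  -- replace 0 occurrence(s) of z with (5 * z)
  => ( x * y ) >= 4
stmt 1: y := z + z  -- replace 1 occurrence(s) of y with (z + z)
  => ( x * ( z + z ) ) >= 4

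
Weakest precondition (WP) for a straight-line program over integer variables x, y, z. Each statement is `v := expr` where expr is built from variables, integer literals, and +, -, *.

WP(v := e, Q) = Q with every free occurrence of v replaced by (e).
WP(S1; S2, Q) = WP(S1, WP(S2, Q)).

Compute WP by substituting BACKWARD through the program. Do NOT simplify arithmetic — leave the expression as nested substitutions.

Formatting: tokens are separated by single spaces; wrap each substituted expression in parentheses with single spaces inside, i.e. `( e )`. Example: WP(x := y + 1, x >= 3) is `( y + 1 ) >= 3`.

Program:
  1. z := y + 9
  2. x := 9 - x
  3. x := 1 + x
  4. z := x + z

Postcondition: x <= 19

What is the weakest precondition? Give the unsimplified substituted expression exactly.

Answer: ( 1 + ( 9 - x ) ) <= 19

Derivation:
post: x <= 19
stmt 4: z := x + z  -- replace 0 occurrence(s) of z with (x + z)
  => x <= 19
stmt 3: x := 1 + x  -- replace 1 occurrence(s) of x with (1 + x)
  => ( 1 + x ) <= 19
stmt 2: x := 9 - x  -- replace 1 occurrence(s) of x with (9 - x)
  => ( 1 + ( 9 - x ) ) <= 19
stmt 1: z := y + 9  -- replace 0 occurrence(s) of z with (y + 9)
  => ( 1 + ( 9 - x ) ) <= 19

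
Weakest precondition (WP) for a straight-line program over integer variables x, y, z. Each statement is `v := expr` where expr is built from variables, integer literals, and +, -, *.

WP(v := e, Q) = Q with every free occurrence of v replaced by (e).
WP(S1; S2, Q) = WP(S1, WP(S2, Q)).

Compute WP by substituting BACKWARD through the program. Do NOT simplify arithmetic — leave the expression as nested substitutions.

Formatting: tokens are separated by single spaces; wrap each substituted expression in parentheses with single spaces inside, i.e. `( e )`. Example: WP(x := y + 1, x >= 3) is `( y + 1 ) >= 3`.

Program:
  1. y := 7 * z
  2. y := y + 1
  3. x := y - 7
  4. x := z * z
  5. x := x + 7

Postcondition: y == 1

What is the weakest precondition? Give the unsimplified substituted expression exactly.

Answer: ( ( 7 * z ) + 1 ) == 1

Derivation:
post: y == 1
stmt 5: x := x + 7  -- replace 0 occurrence(s) of x with (x + 7)
  => y == 1
stmt 4: x := z * z  -- replace 0 occurrence(s) of x with (z * z)
  => y == 1
stmt 3: x := y - 7  -- replace 0 occurrence(s) of x with (y - 7)
  => y == 1
stmt 2: y := y + 1  -- replace 1 occurrence(s) of y with (y + 1)
  => ( y + 1 ) == 1
stmt 1: y := 7 * z  -- replace 1 occurrence(s) of y with (7 * z)
  => ( ( 7 * z ) + 1 ) == 1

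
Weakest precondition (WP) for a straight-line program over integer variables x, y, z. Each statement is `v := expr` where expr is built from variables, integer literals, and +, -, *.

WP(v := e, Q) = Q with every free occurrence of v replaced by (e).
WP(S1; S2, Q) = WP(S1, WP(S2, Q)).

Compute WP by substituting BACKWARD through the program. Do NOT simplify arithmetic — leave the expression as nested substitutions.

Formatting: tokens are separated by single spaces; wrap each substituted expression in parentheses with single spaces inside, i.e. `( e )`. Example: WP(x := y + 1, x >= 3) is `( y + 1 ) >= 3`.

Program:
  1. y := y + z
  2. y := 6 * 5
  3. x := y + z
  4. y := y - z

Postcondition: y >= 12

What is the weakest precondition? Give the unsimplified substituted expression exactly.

post: y >= 12
stmt 4: y := y - z  -- replace 1 occurrence(s) of y with (y - z)
  => ( y - z ) >= 12
stmt 3: x := y + z  -- replace 0 occurrence(s) of x with (y + z)
  => ( y - z ) >= 12
stmt 2: y := 6 * 5  -- replace 1 occurrence(s) of y with (6 * 5)
  => ( ( 6 * 5 ) - z ) >= 12
stmt 1: y := y + z  -- replace 0 occurrence(s) of y with (y + z)
  => ( ( 6 * 5 ) - z ) >= 12

Answer: ( ( 6 * 5 ) - z ) >= 12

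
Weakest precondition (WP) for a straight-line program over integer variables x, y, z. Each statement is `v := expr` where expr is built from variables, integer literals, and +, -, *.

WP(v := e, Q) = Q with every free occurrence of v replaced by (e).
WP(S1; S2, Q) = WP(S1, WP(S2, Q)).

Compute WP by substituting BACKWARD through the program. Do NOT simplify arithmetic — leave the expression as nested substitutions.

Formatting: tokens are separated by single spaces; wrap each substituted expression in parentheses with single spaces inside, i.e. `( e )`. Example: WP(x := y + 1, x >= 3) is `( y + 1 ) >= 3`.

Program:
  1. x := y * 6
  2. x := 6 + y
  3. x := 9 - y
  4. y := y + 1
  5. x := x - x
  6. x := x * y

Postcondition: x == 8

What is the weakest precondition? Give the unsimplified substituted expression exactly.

Answer: ( ( ( 9 - y ) - ( 9 - y ) ) * ( y + 1 ) ) == 8

Derivation:
post: x == 8
stmt 6: x := x * y  -- replace 1 occurrence(s) of x with (x * y)
  => ( x * y ) == 8
stmt 5: x := x - x  -- replace 1 occurrence(s) of x with (x - x)
  => ( ( x - x ) * y ) == 8
stmt 4: y := y + 1  -- replace 1 occurrence(s) of y with (y + 1)
  => ( ( x - x ) * ( y + 1 ) ) == 8
stmt 3: x := 9 - y  -- replace 2 occurrence(s) of x with (9 - y)
  => ( ( ( 9 - y ) - ( 9 - y ) ) * ( y + 1 ) ) == 8
stmt 2: x := 6 + y  -- replace 0 occurrence(s) of x with (6 + y)
  => ( ( ( 9 - y ) - ( 9 - y ) ) * ( y + 1 ) ) == 8
stmt 1: x := y * 6  -- replace 0 occurrence(s) of x with (y * 6)
  => ( ( ( 9 - y ) - ( 9 - y ) ) * ( y + 1 ) ) == 8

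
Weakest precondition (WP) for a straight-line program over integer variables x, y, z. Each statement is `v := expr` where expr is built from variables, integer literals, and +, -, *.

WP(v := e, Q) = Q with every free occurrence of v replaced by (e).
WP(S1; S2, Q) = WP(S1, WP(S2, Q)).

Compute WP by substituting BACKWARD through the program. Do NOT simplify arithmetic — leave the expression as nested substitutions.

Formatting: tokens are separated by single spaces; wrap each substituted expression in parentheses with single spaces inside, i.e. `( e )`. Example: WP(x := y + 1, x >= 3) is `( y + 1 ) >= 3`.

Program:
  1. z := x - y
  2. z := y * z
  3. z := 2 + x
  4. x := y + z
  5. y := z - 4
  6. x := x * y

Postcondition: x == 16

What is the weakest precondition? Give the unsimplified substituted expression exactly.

Answer: ( ( y + ( 2 + x ) ) * ( ( 2 + x ) - 4 ) ) == 16

Derivation:
post: x == 16
stmt 6: x := x * y  -- replace 1 occurrence(s) of x with (x * y)
  => ( x * y ) == 16
stmt 5: y := z - 4  -- replace 1 occurrence(s) of y with (z - 4)
  => ( x * ( z - 4 ) ) == 16
stmt 4: x := y + z  -- replace 1 occurrence(s) of x with (y + z)
  => ( ( y + z ) * ( z - 4 ) ) == 16
stmt 3: z := 2 + x  -- replace 2 occurrence(s) of z with (2 + x)
  => ( ( y + ( 2 + x ) ) * ( ( 2 + x ) - 4 ) ) == 16
stmt 2: z := y * z  -- replace 0 occurrence(s) of z with (y * z)
  => ( ( y + ( 2 + x ) ) * ( ( 2 + x ) - 4 ) ) == 16
stmt 1: z := x - y  -- replace 0 occurrence(s) of z with (x - y)
  => ( ( y + ( 2 + x ) ) * ( ( 2 + x ) - 4 ) ) == 16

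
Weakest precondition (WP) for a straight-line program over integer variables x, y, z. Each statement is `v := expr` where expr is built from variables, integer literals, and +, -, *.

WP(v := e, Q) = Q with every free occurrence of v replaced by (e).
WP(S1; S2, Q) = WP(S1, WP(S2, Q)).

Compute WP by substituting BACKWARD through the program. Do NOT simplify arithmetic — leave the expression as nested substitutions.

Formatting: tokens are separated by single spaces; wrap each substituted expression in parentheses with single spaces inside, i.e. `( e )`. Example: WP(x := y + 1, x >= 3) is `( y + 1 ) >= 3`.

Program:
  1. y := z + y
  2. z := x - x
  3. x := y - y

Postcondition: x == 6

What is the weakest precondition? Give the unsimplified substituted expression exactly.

Answer: ( ( z + y ) - ( z + y ) ) == 6

Derivation:
post: x == 6
stmt 3: x := y - y  -- replace 1 occurrence(s) of x with (y - y)
  => ( y - y ) == 6
stmt 2: z := x - x  -- replace 0 occurrence(s) of z with (x - x)
  => ( y - y ) == 6
stmt 1: y := z + y  -- replace 2 occurrence(s) of y with (z + y)
  => ( ( z + y ) - ( z + y ) ) == 6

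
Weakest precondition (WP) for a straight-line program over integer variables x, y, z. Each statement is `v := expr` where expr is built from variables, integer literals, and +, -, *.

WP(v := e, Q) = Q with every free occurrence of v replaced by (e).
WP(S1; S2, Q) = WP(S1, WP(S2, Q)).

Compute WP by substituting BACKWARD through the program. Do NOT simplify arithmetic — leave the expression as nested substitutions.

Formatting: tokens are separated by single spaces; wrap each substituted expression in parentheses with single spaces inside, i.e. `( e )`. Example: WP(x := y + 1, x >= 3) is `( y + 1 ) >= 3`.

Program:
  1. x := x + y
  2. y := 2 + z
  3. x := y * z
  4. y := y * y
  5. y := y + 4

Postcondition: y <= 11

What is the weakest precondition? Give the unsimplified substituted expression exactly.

Answer: ( ( ( 2 + z ) * ( 2 + z ) ) + 4 ) <= 11

Derivation:
post: y <= 11
stmt 5: y := y + 4  -- replace 1 occurrence(s) of y with (y + 4)
  => ( y + 4 ) <= 11
stmt 4: y := y * y  -- replace 1 occurrence(s) of y with (y * y)
  => ( ( y * y ) + 4 ) <= 11
stmt 3: x := y * z  -- replace 0 occurrence(s) of x with (y * z)
  => ( ( y * y ) + 4 ) <= 11
stmt 2: y := 2 + z  -- replace 2 occurrence(s) of y with (2 + z)
  => ( ( ( 2 + z ) * ( 2 + z ) ) + 4 ) <= 11
stmt 1: x := x + y  -- replace 0 occurrence(s) of x with (x + y)
  => ( ( ( 2 + z ) * ( 2 + z ) ) + 4 ) <= 11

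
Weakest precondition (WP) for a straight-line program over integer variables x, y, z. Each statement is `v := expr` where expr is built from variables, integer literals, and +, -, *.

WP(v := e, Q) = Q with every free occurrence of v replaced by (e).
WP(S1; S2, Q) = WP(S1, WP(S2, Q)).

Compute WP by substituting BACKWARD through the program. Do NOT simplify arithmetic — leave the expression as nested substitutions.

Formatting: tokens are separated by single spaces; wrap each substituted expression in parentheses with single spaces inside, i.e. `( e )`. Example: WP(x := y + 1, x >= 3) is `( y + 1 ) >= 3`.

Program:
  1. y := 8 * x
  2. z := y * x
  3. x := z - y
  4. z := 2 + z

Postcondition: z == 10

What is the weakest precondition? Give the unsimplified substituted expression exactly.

post: z == 10
stmt 4: z := 2 + z  -- replace 1 occurrence(s) of z with (2 + z)
  => ( 2 + z ) == 10
stmt 3: x := z - y  -- replace 0 occurrence(s) of x with (z - y)
  => ( 2 + z ) == 10
stmt 2: z := y * x  -- replace 1 occurrence(s) of z with (y * x)
  => ( 2 + ( y * x ) ) == 10
stmt 1: y := 8 * x  -- replace 1 occurrence(s) of y with (8 * x)
  => ( 2 + ( ( 8 * x ) * x ) ) == 10

Answer: ( 2 + ( ( 8 * x ) * x ) ) == 10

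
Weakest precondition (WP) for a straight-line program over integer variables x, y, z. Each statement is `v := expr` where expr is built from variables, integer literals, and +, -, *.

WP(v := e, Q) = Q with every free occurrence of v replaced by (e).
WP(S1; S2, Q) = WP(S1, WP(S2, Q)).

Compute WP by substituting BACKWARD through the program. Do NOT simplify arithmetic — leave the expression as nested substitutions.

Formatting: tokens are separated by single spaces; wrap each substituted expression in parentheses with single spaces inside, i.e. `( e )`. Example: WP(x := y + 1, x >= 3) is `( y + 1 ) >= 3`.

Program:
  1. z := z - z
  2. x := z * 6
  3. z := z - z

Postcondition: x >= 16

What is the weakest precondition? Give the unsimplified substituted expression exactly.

Answer: ( ( z - z ) * 6 ) >= 16

Derivation:
post: x >= 16
stmt 3: z := z - z  -- replace 0 occurrence(s) of z with (z - z)
  => x >= 16
stmt 2: x := z * 6  -- replace 1 occurrence(s) of x with (z * 6)
  => ( z * 6 ) >= 16
stmt 1: z := z - z  -- replace 1 occurrence(s) of z with (z - z)
  => ( ( z - z ) * 6 ) >= 16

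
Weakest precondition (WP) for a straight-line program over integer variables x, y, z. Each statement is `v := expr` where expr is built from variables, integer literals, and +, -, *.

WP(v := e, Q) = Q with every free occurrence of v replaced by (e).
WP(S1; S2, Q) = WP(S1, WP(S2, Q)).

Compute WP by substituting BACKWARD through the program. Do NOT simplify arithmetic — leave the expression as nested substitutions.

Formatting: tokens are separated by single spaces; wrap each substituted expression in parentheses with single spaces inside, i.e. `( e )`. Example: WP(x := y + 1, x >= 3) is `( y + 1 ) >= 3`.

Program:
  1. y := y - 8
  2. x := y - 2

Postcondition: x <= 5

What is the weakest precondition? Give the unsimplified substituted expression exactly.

Answer: ( ( y - 8 ) - 2 ) <= 5

Derivation:
post: x <= 5
stmt 2: x := y - 2  -- replace 1 occurrence(s) of x with (y - 2)
  => ( y - 2 ) <= 5
stmt 1: y := y - 8  -- replace 1 occurrence(s) of y with (y - 8)
  => ( ( y - 8 ) - 2 ) <= 5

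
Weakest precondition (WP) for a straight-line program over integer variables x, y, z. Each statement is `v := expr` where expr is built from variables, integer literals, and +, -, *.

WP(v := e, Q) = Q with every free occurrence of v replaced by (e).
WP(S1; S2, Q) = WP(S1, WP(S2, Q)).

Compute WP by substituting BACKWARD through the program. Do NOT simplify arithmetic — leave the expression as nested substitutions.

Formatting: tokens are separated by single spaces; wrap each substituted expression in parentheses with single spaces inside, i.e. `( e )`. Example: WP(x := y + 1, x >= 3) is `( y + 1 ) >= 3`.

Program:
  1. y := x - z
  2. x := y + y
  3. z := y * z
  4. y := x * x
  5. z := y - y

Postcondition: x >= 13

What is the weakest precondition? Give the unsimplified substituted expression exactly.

post: x >= 13
stmt 5: z := y - y  -- replace 0 occurrence(s) of z with (y - y)
  => x >= 13
stmt 4: y := x * x  -- replace 0 occurrence(s) of y with (x * x)
  => x >= 13
stmt 3: z := y * z  -- replace 0 occurrence(s) of z with (y * z)
  => x >= 13
stmt 2: x := y + y  -- replace 1 occurrence(s) of x with (y + y)
  => ( y + y ) >= 13
stmt 1: y := x - z  -- replace 2 occurrence(s) of y with (x - z)
  => ( ( x - z ) + ( x - z ) ) >= 13

Answer: ( ( x - z ) + ( x - z ) ) >= 13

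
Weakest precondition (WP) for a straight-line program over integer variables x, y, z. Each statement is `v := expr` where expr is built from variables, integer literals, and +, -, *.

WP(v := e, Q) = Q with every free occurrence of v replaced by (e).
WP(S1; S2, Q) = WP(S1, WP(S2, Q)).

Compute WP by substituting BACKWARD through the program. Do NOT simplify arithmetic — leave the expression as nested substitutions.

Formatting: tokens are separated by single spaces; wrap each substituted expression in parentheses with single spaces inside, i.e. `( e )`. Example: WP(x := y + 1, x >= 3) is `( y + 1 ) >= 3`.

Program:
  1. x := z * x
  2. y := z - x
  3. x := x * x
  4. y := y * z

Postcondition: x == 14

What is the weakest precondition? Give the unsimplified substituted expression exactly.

Answer: ( ( z * x ) * ( z * x ) ) == 14

Derivation:
post: x == 14
stmt 4: y := y * z  -- replace 0 occurrence(s) of y with (y * z)
  => x == 14
stmt 3: x := x * x  -- replace 1 occurrence(s) of x with (x * x)
  => ( x * x ) == 14
stmt 2: y := z - x  -- replace 0 occurrence(s) of y with (z - x)
  => ( x * x ) == 14
stmt 1: x := z * x  -- replace 2 occurrence(s) of x with (z * x)
  => ( ( z * x ) * ( z * x ) ) == 14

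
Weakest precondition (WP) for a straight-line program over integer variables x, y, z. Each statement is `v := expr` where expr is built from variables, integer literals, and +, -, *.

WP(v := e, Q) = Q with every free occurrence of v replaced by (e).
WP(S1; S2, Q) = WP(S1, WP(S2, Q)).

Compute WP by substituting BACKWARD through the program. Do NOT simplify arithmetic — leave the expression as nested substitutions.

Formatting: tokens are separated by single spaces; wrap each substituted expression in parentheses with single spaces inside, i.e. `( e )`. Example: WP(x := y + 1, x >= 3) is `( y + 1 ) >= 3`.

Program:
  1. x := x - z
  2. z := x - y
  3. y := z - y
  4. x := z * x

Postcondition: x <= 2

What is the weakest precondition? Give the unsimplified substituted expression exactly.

post: x <= 2
stmt 4: x := z * x  -- replace 1 occurrence(s) of x with (z * x)
  => ( z * x ) <= 2
stmt 3: y := z - y  -- replace 0 occurrence(s) of y with (z - y)
  => ( z * x ) <= 2
stmt 2: z := x - y  -- replace 1 occurrence(s) of z with (x - y)
  => ( ( x - y ) * x ) <= 2
stmt 1: x := x - z  -- replace 2 occurrence(s) of x with (x - z)
  => ( ( ( x - z ) - y ) * ( x - z ) ) <= 2

Answer: ( ( ( x - z ) - y ) * ( x - z ) ) <= 2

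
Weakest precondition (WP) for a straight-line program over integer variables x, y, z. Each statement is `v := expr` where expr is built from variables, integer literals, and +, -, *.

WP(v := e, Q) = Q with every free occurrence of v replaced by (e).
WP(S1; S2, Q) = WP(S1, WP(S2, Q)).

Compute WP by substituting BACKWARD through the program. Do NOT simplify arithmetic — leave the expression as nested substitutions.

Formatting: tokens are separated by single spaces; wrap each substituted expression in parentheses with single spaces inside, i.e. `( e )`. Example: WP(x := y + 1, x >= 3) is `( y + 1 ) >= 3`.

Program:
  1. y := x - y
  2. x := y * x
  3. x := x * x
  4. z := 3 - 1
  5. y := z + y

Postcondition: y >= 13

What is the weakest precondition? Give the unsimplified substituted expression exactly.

Answer: ( ( 3 - 1 ) + ( x - y ) ) >= 13

Derivation:
post: y >= 13
stmt 5: y := z + y  -- replace 1 occurrence(s) of y with (z + y)
  => ( z + y ) >= 13
stmt 4: z := 3 - 1  -- replace 1 occurrence(s) of z with (3 - 1)
  => ( ( 3 - 1 ) + y ) >= 13
stmt 3: x := x * x  -- replace 0 occurrence(s) of x with (x * x)
  => ( ( 3 - 1 ) + y ) >= 13
stmt 2: x := y * x  -- replace 0 occurrence(s) of x with (y * x)
  => ( ( 3 - 1 ) + y ) >= 13
stmt 1: y := x - y  -- replace 1 occurrence(s) of y with (x - y)
  => ( ( 3 - 1 ) + ( x - y ) ) >= 13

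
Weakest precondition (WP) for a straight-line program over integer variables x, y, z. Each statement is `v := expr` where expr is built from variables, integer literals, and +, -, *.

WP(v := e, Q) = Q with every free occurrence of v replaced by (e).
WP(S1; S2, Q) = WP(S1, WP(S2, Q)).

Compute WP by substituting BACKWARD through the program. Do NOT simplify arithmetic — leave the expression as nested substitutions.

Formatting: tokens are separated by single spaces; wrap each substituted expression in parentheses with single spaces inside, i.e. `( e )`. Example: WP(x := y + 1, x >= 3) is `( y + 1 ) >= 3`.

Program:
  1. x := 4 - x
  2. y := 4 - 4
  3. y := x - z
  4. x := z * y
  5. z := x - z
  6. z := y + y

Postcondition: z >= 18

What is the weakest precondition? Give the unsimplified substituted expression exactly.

post: z >= 18
stmt 6: z := y + y  -- replace 1 occurrence(s) of z with (y + y)
  => ( y + y ) >= 18
stmt 5: z := x - z  -- replace 0 occurrence(s) of z with (x - z)
  => ( y + y ) >= 18
stmt 4: x := z * y  -- replace 0 occurrence(s) of x with (z * y)
  => ( y + y ) >= 18
stmt 3: y := x - z  -- replace 2 occurrence(s) of y with (x - z)
  => ( ( x - z ) + ( x - z ) ) >= 18
stmt 2: y := 4 - 4  -- replace 0 occurrence(s) of y with (4 - 4)
  => ( ( x - z ) + ( x - z ) ) >= 18
stmt 1: x := 4 - x  -- replace 2 occurrence(s) of x with (4 - x)
  => ( ( ( 4 - x ) - z ) + ( ( 4 - x ) - z ) ) >= 18

Answer: ( ( ( 4 - x ) - z ) + ( ( 4 - x ) - z ) ) >= 18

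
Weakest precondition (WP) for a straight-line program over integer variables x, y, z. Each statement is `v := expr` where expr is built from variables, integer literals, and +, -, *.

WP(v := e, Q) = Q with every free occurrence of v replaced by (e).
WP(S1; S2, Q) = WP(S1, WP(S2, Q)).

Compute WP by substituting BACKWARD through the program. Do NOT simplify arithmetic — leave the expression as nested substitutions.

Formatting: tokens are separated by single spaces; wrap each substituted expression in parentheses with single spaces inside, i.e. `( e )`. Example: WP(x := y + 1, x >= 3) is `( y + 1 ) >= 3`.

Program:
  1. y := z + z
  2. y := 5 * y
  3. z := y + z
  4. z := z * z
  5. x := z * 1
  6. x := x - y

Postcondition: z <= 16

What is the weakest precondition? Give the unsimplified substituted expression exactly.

post: z <= 16
stmt 6: x := x - y  -- replace 0 occurrence(s) of x with (x - y)
  => z <= 16
stmt 5: x := z * 1  -- replace 0 occurrence(s) of x with (z * 1)
  => z <= 16
stmt 4: z := z * z  -- replace 1 occurrence(s) of z with (z * z)
  => ( z * z ) <= 16
stmt 3: z := y + z  -- replace 2 occurrence(s) of z with (y + z)
  => ( ( y + z ) * ( y + z ) ) <= 16
stmt 2: y := 5 * y  -- replace 2 occurrence(s) of y with (5 * y)
  => ( ( ( 5 * y ) + z ) * ( ( 5 * y ) + z ) ) <= 16
stmt 1: y := z + z  -- replace 2 occurrence(s) of y with (z + z)
  => ( ( ( 5 * ( z + z ) ) + z ) * ( ( 5 * ( z + z ) ) + z ) ) <= 16

Answer: ( ( ( 5 * ( z + z ) ) + z ) * ( ( 5 * ( z + z ) ) + z ) ) <= 16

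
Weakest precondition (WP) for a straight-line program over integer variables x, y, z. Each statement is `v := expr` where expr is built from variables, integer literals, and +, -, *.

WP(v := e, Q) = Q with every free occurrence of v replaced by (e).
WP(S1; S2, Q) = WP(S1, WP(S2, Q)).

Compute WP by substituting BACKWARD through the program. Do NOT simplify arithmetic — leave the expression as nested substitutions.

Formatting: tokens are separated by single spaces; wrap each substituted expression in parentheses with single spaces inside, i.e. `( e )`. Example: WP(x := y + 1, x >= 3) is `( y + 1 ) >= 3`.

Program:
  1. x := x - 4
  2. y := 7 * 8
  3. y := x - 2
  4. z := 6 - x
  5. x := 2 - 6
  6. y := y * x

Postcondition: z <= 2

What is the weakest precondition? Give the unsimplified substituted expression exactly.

post: z <= 2
stmt 6: y := y * x  -- replace 0 occurrence(s) of y with (y * x)
  => z <= 2
stmt 5: x := 2 - 6  -- replace 0 occurrence(s) of x with (2 - 6)
  => z <= 2
stmt 4: z := 6 - x  -- replace 1 occurrence(s) of z with (6 - x)
  => ( 6 - x ) <= 2
stmt 3: y := x - 2  -- replace 0 occurrence(s) of y with (x - 2)
  => ( 6 - x ) <= 2
stmt 2: y := 7 * 8  -- replace 0 occurrence(s) of y with (7 * 8)
  => ( 6 - x ) <= 2
stmt 1: x := x - 4  -- replace 1 occurrence(s) of x with (x - 4)
  => ( 6 - ( x - 4 ) ) <= 2

Answer: ( 6 - ( x - 4 ) ) <= 2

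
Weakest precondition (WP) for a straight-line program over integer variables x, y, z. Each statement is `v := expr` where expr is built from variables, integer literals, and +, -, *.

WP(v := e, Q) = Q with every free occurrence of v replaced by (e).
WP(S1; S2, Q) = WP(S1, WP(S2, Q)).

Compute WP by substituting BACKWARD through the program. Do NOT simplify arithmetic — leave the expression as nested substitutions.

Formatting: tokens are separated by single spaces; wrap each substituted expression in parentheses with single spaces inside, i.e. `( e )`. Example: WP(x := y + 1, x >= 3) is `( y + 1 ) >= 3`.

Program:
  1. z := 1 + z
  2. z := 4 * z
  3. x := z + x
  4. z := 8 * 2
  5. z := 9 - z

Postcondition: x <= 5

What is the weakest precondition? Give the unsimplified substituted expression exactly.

post: x <= 5
stmt 5: z := 9 - z  -- replace 0 occurrence(s) of z with (9 - z)
  => x <= 5
stmt 4: z := 8 * 2  -- replace 0 occurrence(s) of z with (8 * 2)
  => x <= 5
stmt 3: x := z + x  -- replace 1 occurrence(s) of x with (z + x)
  => ( z + x ) <= 5
stmt 2: z := 4 * z  -- replace 1 occurrence(s) of z with (4 * z)
  => ( ( 4 * z ) + x ) <= 5
stmt 1: z := 1 + z  -- replace 1 occurrence(s) of z with (1 + z)
  => ( ( 4 * ( 1 + z ) ) + x ) <= 5

Answer: ( ( 4 * ( 1 + z ) ) + x ) <= 5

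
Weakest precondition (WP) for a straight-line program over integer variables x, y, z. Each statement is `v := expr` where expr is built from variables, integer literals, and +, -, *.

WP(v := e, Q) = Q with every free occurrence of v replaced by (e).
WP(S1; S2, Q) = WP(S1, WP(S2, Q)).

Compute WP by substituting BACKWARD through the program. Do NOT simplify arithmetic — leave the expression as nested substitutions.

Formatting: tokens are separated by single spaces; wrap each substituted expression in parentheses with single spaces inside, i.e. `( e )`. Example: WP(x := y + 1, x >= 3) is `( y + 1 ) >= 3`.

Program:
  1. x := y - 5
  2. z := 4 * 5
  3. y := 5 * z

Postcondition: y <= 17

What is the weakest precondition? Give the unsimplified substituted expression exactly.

post: y <= 17
stmt 3: y := 5 * z  -- replace 1 occurrence(s) of y with (5 * z)
  => ( 5 * z ) <= 17
stmt 2: z := 4 * 5  -- replace 1 occurrence(s) of z with (4 * 5)
  => ( 5 * ( 4 * 5 ) ) <= 17
stmt 1: x := y - 5  -- replace 0 occurrence(s) of x with (y - 5)
  => ( 5 * ( 4 * 5 ) ) <= 17

Answer: ( 5 * ( 4 * 5 ) ) <= 17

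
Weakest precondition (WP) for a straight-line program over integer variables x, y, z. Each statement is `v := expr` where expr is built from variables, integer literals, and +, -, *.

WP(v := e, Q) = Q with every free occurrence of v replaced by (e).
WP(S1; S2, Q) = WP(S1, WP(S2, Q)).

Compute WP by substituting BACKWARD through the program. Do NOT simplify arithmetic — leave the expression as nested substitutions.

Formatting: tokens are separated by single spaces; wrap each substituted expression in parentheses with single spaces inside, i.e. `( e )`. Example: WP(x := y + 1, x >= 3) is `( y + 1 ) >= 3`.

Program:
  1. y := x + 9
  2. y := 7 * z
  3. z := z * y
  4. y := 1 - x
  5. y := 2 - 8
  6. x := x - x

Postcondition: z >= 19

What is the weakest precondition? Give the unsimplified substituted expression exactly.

Answer: ( z * ( 7 * z ) ) >= 19

Derivation:
post: z >= 19
stmt 6: x := x - x  -- replace 0 occurrence(s) of x with (x - x)
  => z >= 19
stmt 5: y := 2 - 8  -- replace 0 occurrence(s) of y with (2 - 8)
  => z >= 19
stmt 4: y := 1 - x  -- replace 0 occurrence(s) of y with (1 - x)
  => z >= 19
stmt 3: z := z * y  -- replace 1 occurrence(s) of z with (z * y)
  => ( z * y ) >= 19
stmt 2: y := 7 * z  -- replace 1 occurrence(s) of y with (7 * z)
  => ( z * ( 7 * z ) ) >= 19
stmt 1: y := x + 9  -- replace 0 occurrence(s) of y with (x + 9)
  => ( z * ( 7 * z ) ) >= 19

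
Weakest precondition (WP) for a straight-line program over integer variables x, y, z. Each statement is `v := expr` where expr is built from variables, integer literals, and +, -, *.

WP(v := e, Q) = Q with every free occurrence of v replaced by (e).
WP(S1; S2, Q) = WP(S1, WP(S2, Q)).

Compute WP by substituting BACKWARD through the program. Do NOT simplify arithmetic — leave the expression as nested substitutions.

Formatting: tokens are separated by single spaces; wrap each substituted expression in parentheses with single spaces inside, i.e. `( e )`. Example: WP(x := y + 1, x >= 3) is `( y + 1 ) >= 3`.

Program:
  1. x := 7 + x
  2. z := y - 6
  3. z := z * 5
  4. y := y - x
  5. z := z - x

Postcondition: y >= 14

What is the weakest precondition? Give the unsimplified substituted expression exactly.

post: y >= 14
stmt 5: z := z - x  -- replace 0 occurrence(s) of z with (z - x)
  => y >= 14
stmt 4: y := y - x  -- replace 1 occurrence(s) of y with (y - x)
  => ( y - x ) >= 14
stmt 3: z := z * 5  -- replace 0 occurrence(s) of z with (z * 5)
  => ( y - x ) >= 14
stmt 2: z := y - 6  -- replace 0 occurrence(s) of z with (y - 6)
  => ( y - x ) >= 14
stmt 1: x := 7 + x  -- replace 1 occurrence(s) of x with (7 + x)
  => ( y - ( 7 + x ) ) >= 14

Answer: ( y - ( 7 + x ) ) >= 14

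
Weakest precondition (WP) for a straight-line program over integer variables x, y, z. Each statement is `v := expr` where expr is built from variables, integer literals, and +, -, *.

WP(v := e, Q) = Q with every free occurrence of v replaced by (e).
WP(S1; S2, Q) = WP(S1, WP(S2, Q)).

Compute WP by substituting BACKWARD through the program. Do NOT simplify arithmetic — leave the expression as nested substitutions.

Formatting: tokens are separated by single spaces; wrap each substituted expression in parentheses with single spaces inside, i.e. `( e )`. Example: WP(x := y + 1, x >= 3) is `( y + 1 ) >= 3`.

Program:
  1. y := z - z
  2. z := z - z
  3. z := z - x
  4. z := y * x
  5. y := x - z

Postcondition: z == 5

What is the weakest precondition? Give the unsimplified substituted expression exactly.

Answer: ( ( z - z ) * x ) == 5

Derivation:
post: z == 5
stmt 5: y := x - z  -- replace 0 occurrence(s) of y with (x - z)
  => z == 5
stmt 4: z := y * x  -- replace 1 occurrence(s) of z with (y * x)
  => ( y * x ) == 5
stmt 3: z := z - x  -- replace 0 occurrence(s) of z with (z - x)
  => ( y * x ) == 5
stmt 2: z := z - z  -- replace 0 occurrence(s) of z with (z - z)
  => ( y * x ) == 5
stmt 1: y := z - z  -- replace 1 occurrence(s) of y with (z - z)
  => ( ( z - z ) * x ) == 5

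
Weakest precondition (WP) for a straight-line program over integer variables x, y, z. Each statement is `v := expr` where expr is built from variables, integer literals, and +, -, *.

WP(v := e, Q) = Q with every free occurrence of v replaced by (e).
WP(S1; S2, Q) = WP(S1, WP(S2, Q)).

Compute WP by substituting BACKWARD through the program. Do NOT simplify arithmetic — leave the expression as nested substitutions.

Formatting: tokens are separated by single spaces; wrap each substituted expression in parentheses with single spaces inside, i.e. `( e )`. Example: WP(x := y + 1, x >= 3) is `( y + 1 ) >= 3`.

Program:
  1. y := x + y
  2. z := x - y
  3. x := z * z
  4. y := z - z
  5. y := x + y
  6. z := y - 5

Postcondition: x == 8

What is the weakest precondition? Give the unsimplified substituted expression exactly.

post: x == 8
stmt 6: z := y - 5  -- replace 0 occurrence(s) of z with (y - 5)
  => x == 8
stmt 5: y := x + y  -- replace 0 occurrence(s) of y with (x + y)
  => x == 8
stmt 4: y := z - z  -- replace 0 occurrence(s) of y with (z - z)
  => x == 8
stmt 3: x := z * z  -- replace 1 occurrence(s) of x with (z * z)
  => ( z * z ) == 8
stmt 2: z := x - y  -- replace 2 occurrence(s) of z with (x - y)
  => ( ( x - y ) * ( x - y ) ) == 8
stmt 1: y := x + y  -- replace 2 occurrence(s) of y with (x + y)
  => ( ( x - ( x + y ) ) * ( x - ( x + y ) ) ) == 8

Answer: ( ( x - ( x + y ) ) * ( x - ( x + y ) ) ) == 8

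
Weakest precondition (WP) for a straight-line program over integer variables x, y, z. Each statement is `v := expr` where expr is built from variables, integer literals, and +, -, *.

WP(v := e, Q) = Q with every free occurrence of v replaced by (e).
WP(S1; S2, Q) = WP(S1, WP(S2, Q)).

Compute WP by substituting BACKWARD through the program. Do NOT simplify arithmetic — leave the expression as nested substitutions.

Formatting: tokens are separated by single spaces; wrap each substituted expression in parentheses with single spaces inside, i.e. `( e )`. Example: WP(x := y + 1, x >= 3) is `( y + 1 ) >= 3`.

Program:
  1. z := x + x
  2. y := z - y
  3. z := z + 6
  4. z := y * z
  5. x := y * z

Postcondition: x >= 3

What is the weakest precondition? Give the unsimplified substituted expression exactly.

post: x >= 3
stmt 5: x := y * z  -- replace 1 occurrence(s) of x with (y * z)
  => ( y * z ) >= 3
stmt 4: z := y * z  -- replace 1 occurrence(s) of z with (y * z)
  => ( y * ( y * z ) ) >= 3
stmt 3: z := z + 6  -- replace 1 occurrence(s) of z with (z + 6)
  => ( y * ( y * ( z + 6 ) ) ) >= 3
stmt 2: y := z - y  -- replace 2 occurrence(s) of y with (z - y)
  => ( ( z - y ) * ( ( z - y ) * ( z + 6 ) ) ) >= 3
stmt 1: z := x + x  -- replace 3 occurrence(s) of z with (x + x)
  => ( ( ( x + x ) - y ) * ( ( ( x + x ) - y ) * ( ( x + x ) + 6 ) ) ) >= 3

Answer: ( ( ( x + x ) - y ) * ( ( ( x + x ) - y ) * ( ( x + x ) + 6 ) ) ) >= 3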